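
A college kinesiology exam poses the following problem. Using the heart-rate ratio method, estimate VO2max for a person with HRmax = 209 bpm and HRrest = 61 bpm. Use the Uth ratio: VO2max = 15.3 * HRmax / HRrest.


VO2max = 15.3 * HRmax / HRrest
VO2max = 15.3 * 209 / 61
VO2max = 3197.7 / 61 = 52.4213 mL/kg/min

52.4213 mL/kg/min


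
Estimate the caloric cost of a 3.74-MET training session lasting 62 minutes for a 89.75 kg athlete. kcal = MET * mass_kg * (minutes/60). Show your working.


kcal = MET * mass * time_hr
Convert time: 62 min = 1.0333 hr
kcal = 3.74 * 89.75 * 1.0333
kcal = 346.8538 kcal

346.8538 kcal


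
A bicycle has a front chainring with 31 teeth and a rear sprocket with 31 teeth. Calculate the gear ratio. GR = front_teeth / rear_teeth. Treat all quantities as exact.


GR = front_teeth / rear_teeth
GR = 31 / 31
GR = 1

1


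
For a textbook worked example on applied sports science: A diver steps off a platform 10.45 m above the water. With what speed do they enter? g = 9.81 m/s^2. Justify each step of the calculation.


v = sqrt(2 * g * h)
v = sqrt(2 * 9.81 * 10.45)
v = sqrt(205.029) = 14.3188 m/s

14.3188 m/s


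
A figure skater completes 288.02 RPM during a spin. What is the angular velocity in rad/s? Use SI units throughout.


omega = RPM * 2 * pi / 60
omega = 288.02 * 2 * 3.14159 / 60
omega = 1809.683 / 60 = 30.1614 rad/s

30.1614 rad/s


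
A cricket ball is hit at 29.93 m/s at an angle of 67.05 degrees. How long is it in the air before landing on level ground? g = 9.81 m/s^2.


T = 2*v*sin(theta)/g
sin(theta) = sin(67.05 deg) = 0.9208
T = 2*29.93*0.9208 / 9.81
T = 55.1218 / 9.81 = 5.6189 s

5.6189 s


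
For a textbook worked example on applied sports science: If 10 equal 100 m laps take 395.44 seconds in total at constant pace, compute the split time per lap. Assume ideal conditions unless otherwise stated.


Split time = total_time / n_laps = 395.44 / 10
Split time = 39.544 s per lap

39.544 s


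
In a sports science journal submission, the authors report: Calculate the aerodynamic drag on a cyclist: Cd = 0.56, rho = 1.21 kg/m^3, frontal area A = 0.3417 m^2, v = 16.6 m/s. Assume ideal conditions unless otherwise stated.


Fd = 0.5 * Cd * rho * A * v^2
Fd = 0.5 * 0.56 * 1.21 * 0.3417 * 16.6^2
v^2 = 275.56
Fd = 0.5 * 0.56 * 1.21 * 0.3417 * 275.56 = 31.901 N

31.901 N


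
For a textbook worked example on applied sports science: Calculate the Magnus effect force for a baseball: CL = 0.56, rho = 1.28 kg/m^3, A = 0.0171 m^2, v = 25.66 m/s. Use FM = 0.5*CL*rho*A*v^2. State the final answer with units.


FM = 0.5 * CL * rho * A * v^2
FM = 0.5 * 0.56 * 1.28 * 0.0171 * 25.66^2
v^2 = 658.4356
FM = 0.5 * 0.56 * 1.28 * 0.0171 * 658.4356 = 4.0353 N

4.0353 N


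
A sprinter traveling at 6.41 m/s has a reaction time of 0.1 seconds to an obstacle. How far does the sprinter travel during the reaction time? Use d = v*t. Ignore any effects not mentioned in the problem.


d = v * t
d = 6.41 * 0.1
d = 0.641 m

0.641 m


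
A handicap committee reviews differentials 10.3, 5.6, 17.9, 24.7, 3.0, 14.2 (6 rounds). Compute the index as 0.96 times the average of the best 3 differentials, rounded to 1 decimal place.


All differentials: 10.3, 5.6, 17.9, 24.7, 3.0, 14.2
Sorted: 3.0, 5.6, 10.3, 14.2, 17.9, 24.7
Best 3: 3.0, 5.6, 10.3
Average of best = 18.9 / 3 = 6.3
Raw index = 6.3 * 0.96 = 6.048
Handicap index = round(6.048, 1) = 6.0

6.0


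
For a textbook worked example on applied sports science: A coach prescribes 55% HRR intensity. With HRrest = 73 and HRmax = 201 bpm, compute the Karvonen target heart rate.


Target = HRrest + pct*(HRmax - HRrest)
Heart rate reserve = HRmax - HRrest = 201 - 73 = 128 bpm
Fraction = 55% = 0.55
Target = 73 + 0.55 * 128
Target = 73 + 70.4 = 143.4 bpm

143.4 bpm


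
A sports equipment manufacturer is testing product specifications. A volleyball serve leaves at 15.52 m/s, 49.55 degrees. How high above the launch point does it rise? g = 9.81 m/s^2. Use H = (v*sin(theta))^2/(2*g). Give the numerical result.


H = (v*sin(theta))^2 / (2*g)
vy = v*sin(theta) = 15.52 * sin(49.55 deg) = 11.8103 m/s
H = vy^2 / (2*g) = 139.483 / (2*9.81)
H = 139.483 / 19.62 = 7.1092 m

7.1092 m


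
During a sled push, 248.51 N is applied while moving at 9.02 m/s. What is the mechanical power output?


P = F * v
P = 248.51 * 9.02
P = 2241.5602 W

2241.5602 W


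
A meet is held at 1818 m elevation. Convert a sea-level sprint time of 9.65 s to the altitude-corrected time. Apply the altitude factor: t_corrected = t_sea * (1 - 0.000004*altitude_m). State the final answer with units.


Correction factor = 1 - 0.000004 * 1818 = 0.992728
t_corrected = t_sea * factor = 9.65 * 0.992728
t_corrected = 9.5798 s

9.5798 s


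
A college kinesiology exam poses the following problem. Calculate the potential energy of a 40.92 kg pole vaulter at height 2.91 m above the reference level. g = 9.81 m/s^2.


PE = m * g * h
PE = 40.92 * 9.81 * 2.91
PE = 401.4252 * 2.91 = 1168.1473 J

1168.1473 J


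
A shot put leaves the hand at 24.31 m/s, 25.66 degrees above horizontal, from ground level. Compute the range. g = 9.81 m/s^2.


R = v^2 * sin(2*theta) / g
Convert angle to radians: theta = 25.66 deg = 0.4479 rad
sin(2*theta) = sin(0.8957) = 0.7806
R = 24.31^2 * 0.7806 / 9.81
R = 590.9761 * 0.7806 / 9.81 = 47.028 m

47.028 m


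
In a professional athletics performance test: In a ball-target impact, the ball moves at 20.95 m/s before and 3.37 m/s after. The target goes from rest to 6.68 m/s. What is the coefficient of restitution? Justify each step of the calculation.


e = (v2_after - v1_after) / (v1_before - v2_before)
Numerator = 6.68 - 3.37 = 3.31
Denominator = 20.95 - 0 = 20.95
e = 3.31 / 20.95 = 0.158

0.158


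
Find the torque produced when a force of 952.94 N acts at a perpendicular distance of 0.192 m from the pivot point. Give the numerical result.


tau = F * d
tau = 952.94 * 0.192
tau = 182.9645 N*m

182.9645 N*m


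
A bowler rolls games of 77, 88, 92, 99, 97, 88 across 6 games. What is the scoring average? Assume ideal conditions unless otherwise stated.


Average = sum / n
Sum = 541
Average = 541 / 6 = 90.1667

90.1667


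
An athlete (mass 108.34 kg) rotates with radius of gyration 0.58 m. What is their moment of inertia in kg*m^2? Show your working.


I = m * k^2
I = 108.34 * 0.58^2
I = 108.34 * 0.3364 = 36.4456 kg*m^2

36.4456 kg*m^2


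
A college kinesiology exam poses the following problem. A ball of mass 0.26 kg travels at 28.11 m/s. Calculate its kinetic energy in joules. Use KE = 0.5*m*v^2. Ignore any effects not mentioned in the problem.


KE = 0.5 * m * v^2
KE = 0.5 * 0.26 * 28.11^2
KE = 0.5 * 0.26 * 790.1721 = 102.7224 J

102.7224 J


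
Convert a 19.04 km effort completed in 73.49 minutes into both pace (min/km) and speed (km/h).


Pace = time / distance = 73.49 min / 19.04 km = 3.8598 min/km
Speed = distance / time_in_hours = 19.04 / 1.2248 hr
Speed = 15.545 km/h

3.8598 min/km, 15.545 km/h


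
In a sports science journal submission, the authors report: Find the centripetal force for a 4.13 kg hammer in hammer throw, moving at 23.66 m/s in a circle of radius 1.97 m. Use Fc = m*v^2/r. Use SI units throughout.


Fc = m * v^2 / r
v^2 = 23.66^2 = 559.7956
Fc = 4.13 * 559.7956 / 1.97
Fc = 2311.9558 / 1.97 = 1173.5816 N

1173.5816 N


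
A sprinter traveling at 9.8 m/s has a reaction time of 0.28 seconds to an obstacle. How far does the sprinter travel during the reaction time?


d = v * t
d = 9.8 * 0.28
d = 2.744 m

2.744 m


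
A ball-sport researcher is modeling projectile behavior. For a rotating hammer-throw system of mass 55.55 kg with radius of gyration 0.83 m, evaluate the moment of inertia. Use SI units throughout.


I = m * k^2
I = 55.55 * 0.83^2
I = 55.55 * 0.6889 = 38.2684 kg*m^2

38.2684 kg*m^2


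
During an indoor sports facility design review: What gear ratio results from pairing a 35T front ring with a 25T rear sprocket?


GR = front_teeth / rear_teeth
GR = 35 / 25
GR = 1.4

1.4


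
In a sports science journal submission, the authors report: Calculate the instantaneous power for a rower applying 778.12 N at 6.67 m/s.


P = F * v
P = 778.12 * 6.67
P = 5190.0604 W

5190.0604 W


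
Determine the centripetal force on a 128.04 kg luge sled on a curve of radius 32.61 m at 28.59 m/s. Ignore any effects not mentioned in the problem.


Fc = m * v^2 / r
v^2 = 28.59^2 = 817.3881
Fc = 128.04 * 817.3881 / 32.61
Fc = 104658.3723 / 32.61 = 3209.395 N

3209.395 N


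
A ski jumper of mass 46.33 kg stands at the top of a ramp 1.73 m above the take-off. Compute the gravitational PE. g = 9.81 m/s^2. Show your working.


PE = m * g * h
PE = 46.33 * 9.81 * 1.73
PE = 454.4973 * 1.73 = 786.2803 J

786.2803 J


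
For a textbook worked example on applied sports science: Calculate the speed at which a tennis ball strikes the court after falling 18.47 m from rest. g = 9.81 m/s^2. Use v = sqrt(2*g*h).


v = sqrt(2 * g * h)
v = sqrt(2 * 9.81 * 18.47)
v = sqrt(362.3814) = 19.0363 m/s

19.0363 m/s


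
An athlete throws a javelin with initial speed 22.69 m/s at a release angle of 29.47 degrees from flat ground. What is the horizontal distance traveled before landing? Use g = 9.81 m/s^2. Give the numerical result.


R = v^2 * sin(2*theta) / g
Convert angle to radians: theta = 29.47 deg = 0.5143 rad
sin(2*theta) = sin(1.0287) = 0.8566
R = 22.69^2 * 0.8566 / 9.81
R = 514.8361 * 0.8566 / 9.81 = 44.9564 m

44.9564 m


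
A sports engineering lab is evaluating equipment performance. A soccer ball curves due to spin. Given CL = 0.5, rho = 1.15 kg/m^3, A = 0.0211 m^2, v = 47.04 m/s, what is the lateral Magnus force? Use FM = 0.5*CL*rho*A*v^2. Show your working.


FM = 0.5 * CL * rho * A * v^2
FM = 0.5 * 0.5 * 1.15 * 0.0211 * 47.04^2
v^2 = 2212.7616
FM = 0.5 * 0.5 * 1.15 * 0.0211 * 2212.7616 = 13.4232 N

13.4232 N


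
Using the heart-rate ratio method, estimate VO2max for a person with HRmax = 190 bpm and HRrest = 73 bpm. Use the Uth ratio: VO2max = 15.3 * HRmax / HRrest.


VO2max = 15.3 * HRmax / HRrest
VO2max = 15.3 * 190 / 73
VO2max = 2907 / 73 = 39.8219 mL/kg/min

39.8219 mL/kg/min


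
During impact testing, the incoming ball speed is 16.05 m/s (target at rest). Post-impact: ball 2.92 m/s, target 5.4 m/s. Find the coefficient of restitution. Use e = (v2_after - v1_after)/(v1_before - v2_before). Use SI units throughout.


e = (v2_after - v1_after) / (v1_before - v2_before)
Numerator = 5.4 - 2.92 = 2.48
Denominator = 16.05 - 0 = 16.05
e = 2.48 / 16.05 = 0.1545

0.1545


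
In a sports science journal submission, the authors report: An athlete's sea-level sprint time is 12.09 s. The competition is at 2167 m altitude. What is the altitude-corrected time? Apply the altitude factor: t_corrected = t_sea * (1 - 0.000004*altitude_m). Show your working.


Correction factor = 1 - 0.000004 * 2167 = 0.991332
t_corrected = t_sea * factor = 12.09 * 0.991332
t_corrected = 11.9852 s

11.9852 s


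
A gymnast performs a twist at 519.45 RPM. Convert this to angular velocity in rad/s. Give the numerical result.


omega = RPM * 2 * pi / 60
omega = 519.45 * 2 * 3.14159 / 60
omega = 3263.8006 / 60 = 54.3967 rad/s

54.3967 rad/s


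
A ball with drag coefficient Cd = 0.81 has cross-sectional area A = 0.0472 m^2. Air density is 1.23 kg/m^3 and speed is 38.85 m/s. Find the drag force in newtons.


Fd = 0.5 * Cd * rho * A * v^2
Fd = 0.5 * 0.81 * 1.23 * 0.0472 * 38.85^2
v^2 = 1509.3225
Fd = 0.5 * 0.81 * 1.23 * 0.0472 * 1509.3225 = 35.4882 N

35.4882 N


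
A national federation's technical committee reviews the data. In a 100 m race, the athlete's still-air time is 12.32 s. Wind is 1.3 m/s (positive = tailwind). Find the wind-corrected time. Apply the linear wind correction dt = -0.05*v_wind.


dt = -0.05 * v_wind = -0.05 * 1.3 = -0.065 s
t_corrected = t_still + dt = 12.32 + (-0.065)
t_corrected = 12.255 s

12.255 s


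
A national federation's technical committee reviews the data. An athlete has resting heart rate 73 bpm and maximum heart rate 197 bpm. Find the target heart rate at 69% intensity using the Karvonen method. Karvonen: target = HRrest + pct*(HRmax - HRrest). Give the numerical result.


Target = HRrest + pct*(HRmax - HRrest)
Heart rate reserve = HRmax - HRrest = 197 - 73 = 124 bpm
Fraction = 69% = 0.69
Target = 73 + 0.69 * 124
Target = 73 + 85.56 = 158.56 bpm

158.56 bpm


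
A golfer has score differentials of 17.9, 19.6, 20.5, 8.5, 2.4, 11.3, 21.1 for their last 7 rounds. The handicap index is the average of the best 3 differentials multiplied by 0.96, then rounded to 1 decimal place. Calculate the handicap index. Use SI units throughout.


All differentials: 17.9, 19.6, 20.5, 8.5, 2.4, 11.3, 21.1
Sorted: 2.4, 8.5, 11.3, 17.9, 19.6, 20.5, 21.1
Best 3: 2.4, 8.5, 11.3
Average of best = 22.2 / 3 = 7.4
Raw index = 7.4 * 0.96 = 7.104
Handicap index = round(7.104, 1) = 7.1

7.1


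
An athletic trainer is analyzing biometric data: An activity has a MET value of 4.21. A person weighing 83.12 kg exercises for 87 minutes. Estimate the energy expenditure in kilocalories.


kcal = MET * mass * time_hr
Convert time: 87 min = 1.45 hr
kcal = 4.21 * 83.12 * 1.45
kcal = 507.406 kcal

507.406 kcal


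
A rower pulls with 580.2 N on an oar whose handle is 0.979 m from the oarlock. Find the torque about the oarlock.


tau = F * d
tau = 580.2 * 0.979
tau = 568.0158 N*m

568.0158 N*m


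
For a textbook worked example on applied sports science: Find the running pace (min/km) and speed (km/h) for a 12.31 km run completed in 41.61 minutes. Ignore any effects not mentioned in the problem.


Pace = time / distance = 41.61 min / 12.31 km = 3.3802 min/km
Speed = distance / time_in_hours = 12.31 / 0.6935 hr
Speed = 17.7505 km/h

3.3802 min/km, 17.7505 km/h


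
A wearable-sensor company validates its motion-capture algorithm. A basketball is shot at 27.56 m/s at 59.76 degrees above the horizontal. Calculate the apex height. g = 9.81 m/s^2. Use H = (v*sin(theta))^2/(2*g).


H = (v*sin(theta))^2 / (2*g)
vy = v*sin(theta) = 27.56 * sin(59.76 deg) = 23.8097 m/s
H = vy^2 / (2*g) = 566.9032 / (2*9.81)
H = 566.9032 / 19.62 = 28.8941 m

28.8941 m


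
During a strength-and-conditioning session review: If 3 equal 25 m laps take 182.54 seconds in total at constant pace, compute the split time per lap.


Split time = total_time / n_laps = 182.54 / 3
Split time = 60.8467 s per lap

60.8467 s


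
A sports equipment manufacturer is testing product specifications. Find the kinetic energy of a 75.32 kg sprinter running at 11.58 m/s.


KE = 0.5 * m * v^2
KE = 0.5 * 75.32 * 11.58^2
KE = 0.5 * 75.32 * 134.0964 = 5050.0704 J

5050.0704 J


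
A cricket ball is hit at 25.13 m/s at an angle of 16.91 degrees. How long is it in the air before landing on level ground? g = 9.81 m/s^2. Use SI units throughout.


T = 2*v*sin(theta)/g
sin(theta) = sin(16.91 deg) = 0.2909
T = 2*25.13*0.2909 / 9.81
T = 14.6191 / 9.81 = 1.4902 s

1.4902 s


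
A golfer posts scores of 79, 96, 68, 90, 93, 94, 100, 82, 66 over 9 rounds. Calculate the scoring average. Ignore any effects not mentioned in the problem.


Average = sum / n
Sum = 768
Average = 768 / 9 = 85.3333

85.3333


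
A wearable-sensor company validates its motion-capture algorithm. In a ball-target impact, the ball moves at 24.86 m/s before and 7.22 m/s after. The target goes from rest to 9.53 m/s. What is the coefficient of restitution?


e = (v2_after - v1_after) / (v1_before - v2_before)
Numerator = 9.53 - 7.22 = 2.31
Denominator = 24.86 - 0 = 24.86
e = 2.31 / 24.86 = 0.0929

0.0929


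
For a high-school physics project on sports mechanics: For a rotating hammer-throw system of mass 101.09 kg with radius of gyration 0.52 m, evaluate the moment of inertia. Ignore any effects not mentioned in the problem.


I = m * k^2
I = 101.09 * 0.52^2
I = 101.09 * 0.2704 = 27.3347 kg*m^2

27.3347 kg*m^2


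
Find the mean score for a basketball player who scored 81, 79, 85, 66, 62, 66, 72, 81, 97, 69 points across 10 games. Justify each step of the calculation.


Average = sum / n
Sum = 758
Average = 758 / 10 = 75.8

75.8


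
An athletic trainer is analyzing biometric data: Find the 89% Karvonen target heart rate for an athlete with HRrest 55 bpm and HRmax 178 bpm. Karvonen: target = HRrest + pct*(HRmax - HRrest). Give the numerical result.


Target = HRrest + pct*(HRmax - HRrest)
Heart rate reserve = HRmax - HRrest = 178 - 55 = 123 bpm
Fraction = 89% = 0.89
Target = 55 + 0.89 * 123
Target = 55 + 109.47 = 164.47 bpm

164.47 bpm


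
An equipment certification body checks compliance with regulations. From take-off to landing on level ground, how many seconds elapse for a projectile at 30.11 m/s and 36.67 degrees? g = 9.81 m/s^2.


T = 2*v*sin(theta)/g
sin(theta) = sin(36.67 deg) = 0.5972
T = 2*30.11*0.5972 / 9.81
T = 35.9637 / 9.81 = 3.666 s

3.666 s


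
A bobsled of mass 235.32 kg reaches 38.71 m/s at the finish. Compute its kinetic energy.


KE = 0.5 * m * v^2
KE = 0.5 * 235.32 * 38.71^2
KE = 0.5 * 235.32 * 1498.4641 = 176309.286 J

176309.286 J


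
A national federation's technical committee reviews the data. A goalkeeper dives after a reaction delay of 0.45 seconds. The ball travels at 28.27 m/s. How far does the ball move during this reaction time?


d = v * t
d = 28.27 * 0.45
d = 12.7215 m

12.7215 m


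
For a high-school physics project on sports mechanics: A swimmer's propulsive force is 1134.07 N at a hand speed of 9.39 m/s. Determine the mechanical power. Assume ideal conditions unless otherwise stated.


P = F * v
P = 1134.07 * 9.39
P = 10648.9173 W

10648.9173 W


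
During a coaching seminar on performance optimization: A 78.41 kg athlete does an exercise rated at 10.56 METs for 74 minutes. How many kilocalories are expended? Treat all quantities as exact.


kcal = MET * mass * time_hr
Convert time: 74 min = 1.2333 hr
kcal = 10.56 * 78.41 * 1.2333
kcal = 1021.2118 kcal

1021.2118 kcal


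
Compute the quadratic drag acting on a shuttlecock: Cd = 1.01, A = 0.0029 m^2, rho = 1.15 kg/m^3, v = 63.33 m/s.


Fd = 0.5 * Cd * rho * A * v^2
Fd = 0.5 * 1.01 * 1.15 * 0.0029 * 63.33^2
v^2 = 4010.6889
Fd = 0.5 * 1.01 * 1.15 * 0.0029 * 4010.6889 = 6.7547 N

6.7547 N


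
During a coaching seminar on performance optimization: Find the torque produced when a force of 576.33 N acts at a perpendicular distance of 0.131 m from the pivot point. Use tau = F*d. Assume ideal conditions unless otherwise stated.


tau = F * d
tau = 576.33 * 0.131
tau = 75.4992 N*m

75.4992 N*m


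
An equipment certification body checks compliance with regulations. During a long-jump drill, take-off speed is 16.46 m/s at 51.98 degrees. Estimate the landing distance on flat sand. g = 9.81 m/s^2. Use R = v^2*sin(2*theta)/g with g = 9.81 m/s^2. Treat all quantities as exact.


R = v^2 * sin(2*theta) / g
Convert angle to radians: theta = 51.98 deg = 0.9072 rad
sin(2*theta) = sin(1.8144) = 0.9705
R = 16.46^2 * 0.9705 / 9.81
R = 270.9316 * 0.9705 / 9.81 = 26.8022 m

26.8022 m


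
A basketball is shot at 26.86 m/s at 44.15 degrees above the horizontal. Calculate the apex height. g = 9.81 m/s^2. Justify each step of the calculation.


H = (v*sin(theta))^2 / (2*g)
vy = v*sin(theta) = 26.86 * sin(44.15 deg) = 18.709 m/s
H = vy^2 / (2*g) = 350.0283 / (2*9.81)
H = 350.0283 / 19.62 = 17.8404 m

17.8404 m


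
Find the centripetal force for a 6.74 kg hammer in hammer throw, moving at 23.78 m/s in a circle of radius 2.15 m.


Fc = m * v^2 / r
v^2 = 23.78^2 = 565.4884
Fc = 6.74 * 565.4884 / 2.15
Fc = 3811.3918 / 2.15 = 1772.7404 N

1772.7404 N


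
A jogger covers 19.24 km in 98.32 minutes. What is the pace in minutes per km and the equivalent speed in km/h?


Pace = time / distance = 98.32 min / 19.24 km = 5.1102 min/km
Speed = distance / time_in_hours = 19.24 / 1.6387 hr
Speed = 11.7413 km/h

5.1102 min/km, 11.7413 km/h


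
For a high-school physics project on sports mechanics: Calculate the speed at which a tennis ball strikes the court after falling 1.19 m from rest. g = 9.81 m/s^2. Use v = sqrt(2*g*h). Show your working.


v = sqrt(2 * g * h)
v = sqrt(2 * 9.81 * 1.19)
v = sqrt(23.3478) = 4.832 m/s

4.832 m/s


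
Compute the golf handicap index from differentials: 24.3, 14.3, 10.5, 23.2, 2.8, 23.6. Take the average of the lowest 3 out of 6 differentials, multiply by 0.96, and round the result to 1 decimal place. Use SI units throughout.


All differentials: 24.3, 14.3, 10.5, 23.2, 2.8, 23.6
Sorted: 2.8, 10.5, 14.3, 23.2, 23.6, 24.3
Best 3: 2.8, 10.5, 14.3
Average of best = 27.6 / 3 = 9.2
Raw index = 9.2 * 0.96 = 8.832
Handicap index = round(8.832, 1) = 8.8

8.8


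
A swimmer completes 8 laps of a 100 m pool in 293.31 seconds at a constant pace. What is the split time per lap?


Split time = total_time / n_laps = 293.31 / 8
Split time = 36.6638 s per lap

36.6638 s


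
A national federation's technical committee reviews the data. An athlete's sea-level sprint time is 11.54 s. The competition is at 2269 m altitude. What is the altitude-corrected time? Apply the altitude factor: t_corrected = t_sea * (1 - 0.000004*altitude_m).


Correction factor = 1 - 0.000004 * 2269 = 0.990924
t_corrected = t_sea * factor = 11.54 * 0.990924
t_corrected = 11.4353 s

11.4353 s


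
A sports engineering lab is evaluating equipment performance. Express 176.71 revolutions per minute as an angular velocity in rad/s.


omega = RPM * 2 * pi / 60
omega = 176.71 * 2 * 3.14159 / 60
omega = 1110.3017 / 60 = 18.505 rad/s

18.505 rad/s


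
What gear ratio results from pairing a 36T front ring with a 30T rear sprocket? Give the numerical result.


GR = front_teeth / rear_teeth
GR = 36 / 30
GR = 1.2

1.2


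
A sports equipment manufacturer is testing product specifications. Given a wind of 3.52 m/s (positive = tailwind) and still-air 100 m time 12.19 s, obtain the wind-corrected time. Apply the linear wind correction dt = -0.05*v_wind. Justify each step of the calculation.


dt = -0.05 * v_wind = -0.05 * 3.52 = -0.176 s
t_corrected = t_still + dt = 12.19 + (-0.176)
t_corrected = 12.014 s

12.014 s


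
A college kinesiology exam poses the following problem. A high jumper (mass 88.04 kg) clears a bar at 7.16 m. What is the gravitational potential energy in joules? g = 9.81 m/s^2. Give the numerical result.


PE = m * g * h
PE = 88.04 * 9.81 * 7.16
PE = 863.6724 * 7.16 = 6183.8944 J

6183.8944 J


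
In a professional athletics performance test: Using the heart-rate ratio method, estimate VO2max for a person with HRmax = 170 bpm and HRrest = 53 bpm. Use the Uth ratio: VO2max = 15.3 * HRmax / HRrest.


VO2max = 15.3 * HRmax / HRrest
VO2max = 15.3 * 170 / 53
VO2max = 2601 / 53 = 49.0755 mL/kg/min

49.0755 mL/kg/min


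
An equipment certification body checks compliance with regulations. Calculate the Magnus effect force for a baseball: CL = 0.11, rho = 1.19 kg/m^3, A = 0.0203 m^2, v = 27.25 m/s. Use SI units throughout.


FM = 0.5 * CL * rho * A * v^2
FM = 0.5 * 0.11 * 1.19 * 0.0203 * 27.25^2
v^2 = 742.5625
FM = 0.5 * 0.11 * 1.19 * 0.0203 * 742.5625 = 0.9866 N

0.9866 N


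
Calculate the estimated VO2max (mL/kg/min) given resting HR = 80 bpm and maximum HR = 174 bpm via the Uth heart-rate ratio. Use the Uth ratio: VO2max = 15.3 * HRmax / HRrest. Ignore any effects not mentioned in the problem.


VO2max = 15.3 * HRmax / HRrest
VO2max = 15.3 * 174 / 80
VO2max = 2662.2 / 80 = 33.2775 mL/kg/min

33.2775 mL/kg/min


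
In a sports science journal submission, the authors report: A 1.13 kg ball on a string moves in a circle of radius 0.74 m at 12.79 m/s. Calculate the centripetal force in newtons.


Fc = m * v^2 / r
v^2 = 12.79^2 = 163.5841
Fc = 1.13 * 163.5841 / 0.74
Fc = 184.85 / 0.74 = 249.7973 N

249.7973 N


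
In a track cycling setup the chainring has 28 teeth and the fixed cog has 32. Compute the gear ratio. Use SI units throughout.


GR = front_teeth / rear_teeth
GR = 28 / 32
GR = 0.875

0.875


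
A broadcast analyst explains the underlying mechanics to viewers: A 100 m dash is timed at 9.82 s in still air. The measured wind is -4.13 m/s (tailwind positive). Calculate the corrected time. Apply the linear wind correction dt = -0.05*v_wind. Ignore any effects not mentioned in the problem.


dt = -0.05 * v_wind = -0.05 * -4.13 = 0.2065 s
t_corrected = t_still + dt = 9.82 + (0.2065)
t_corrected = 10.0265 s

10.0265 s


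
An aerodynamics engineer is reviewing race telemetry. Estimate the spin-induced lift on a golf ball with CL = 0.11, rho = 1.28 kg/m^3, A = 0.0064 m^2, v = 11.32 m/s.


FM = 0.5 * CL * rho * A * v^2
FM = 0.5 * 0.11 * 1.28 * 0.0064 * 11.32^2
v^2 = 128.1424
FM = 0.5 * 0.11 * 1.28 * 0.0064 * 128.1424 = 0.0577 N

0.0577 N


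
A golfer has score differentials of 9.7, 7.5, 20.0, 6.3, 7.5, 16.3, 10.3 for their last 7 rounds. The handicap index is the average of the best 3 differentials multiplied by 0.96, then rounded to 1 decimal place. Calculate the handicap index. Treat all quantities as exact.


All differentials: 9.7, 7.5, 20.0, 6.3, 7.5, 16.3, 10.3
Sorted: 6.3, 7.5, 7.5, 9.7, 10.3, 16.3, 20.0
Best 3: 6.3, 7.5, 7.5
Average of best = 21.3 / 3 = 7.1
Raw index = 7.1 * 0.96 = 6.816
Handicap index = round(6.816, 1) = 6.8

6.8


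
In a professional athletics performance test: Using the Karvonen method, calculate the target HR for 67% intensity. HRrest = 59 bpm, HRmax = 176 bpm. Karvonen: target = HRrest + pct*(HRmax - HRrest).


Target = HRrest + pct*(HRmax - HRrest)
Heart rate reserve = HRmax - HRrest = 176 - 59 = 117 bpm
Fraction = 67% = 0.67
Target = 59 + 0.67 * 117
Target = 59 + 78.39 = 137.39 bpm

137.39 bpm


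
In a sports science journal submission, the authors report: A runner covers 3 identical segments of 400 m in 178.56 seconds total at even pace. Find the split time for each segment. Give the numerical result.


Split time = total_time / n_laps = 178.56 / 3
Split time = 59.52 s per lap

59.52 s


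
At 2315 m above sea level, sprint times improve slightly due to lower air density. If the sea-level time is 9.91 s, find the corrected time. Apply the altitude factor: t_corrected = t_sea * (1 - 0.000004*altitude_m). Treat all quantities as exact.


Correction factor = 1 - 0.000004 * 2315 = 0.99074
t_corrected = t_sea * factor = 9.91 * 0.99074
t_corrected = 9.8182 s

9.8182 s


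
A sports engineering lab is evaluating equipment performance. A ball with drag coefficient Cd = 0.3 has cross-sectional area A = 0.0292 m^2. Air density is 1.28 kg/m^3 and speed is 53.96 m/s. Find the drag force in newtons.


Fd = 0.5 * Cd * rho * A * v^2
Fd = 0.5 * 0.3 * 1.28 * 0.0292 * 53.96^2
v^2 = 2911.6816
Fd = 0.5 * 0.3 * 1.28 * 0.0292 * 2911.6816 = 16.3241 N

16.3241 N


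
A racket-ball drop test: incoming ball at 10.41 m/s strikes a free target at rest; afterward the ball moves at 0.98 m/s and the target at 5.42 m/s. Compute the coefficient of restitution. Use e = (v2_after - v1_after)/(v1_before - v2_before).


e = (v2_after - v1_after) / (v1_before - v2_before)
Numerator = 5.42 - 0.98 = 4.44
Denominator = 10.41 - 0 = 10.41
e = 4.44 / 10.41 = 0.4265

0.4265


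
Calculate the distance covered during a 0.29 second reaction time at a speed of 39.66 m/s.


d = v * t
d = 39.66 * 0.29
d = 11.5014 m

11.5014 m


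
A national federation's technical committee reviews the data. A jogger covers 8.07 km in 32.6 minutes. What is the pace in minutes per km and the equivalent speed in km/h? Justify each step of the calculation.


Pace = time / distance = 32.6 min / 8.07 km = 4.0397 min/km
Speed = distance / time_in_hours = 8.07 / 0.5433 hr
Speed = 14.8528 km/h

4.0397 min/km, 14.8528 km/h


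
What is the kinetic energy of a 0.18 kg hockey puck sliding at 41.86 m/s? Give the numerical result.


KE = 0.5 * m * v^2
KE = 0.5 * 0.18 * 41.86^2
KE = 0.5 * 0.18 * 1752.2596 = 157.7034 J

157.7034 J


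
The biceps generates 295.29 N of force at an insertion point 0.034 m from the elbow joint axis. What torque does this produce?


tau = F * d
tau = 295.29 * 0.034
tau = 10.0399 N*m

10.0399 N*m


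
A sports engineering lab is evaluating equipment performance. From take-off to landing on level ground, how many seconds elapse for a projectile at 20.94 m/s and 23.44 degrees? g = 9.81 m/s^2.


T = 2*v*sin(theta)/g
sin(theta) = sin(23.44 deg) = 0.3978
T = 2*20.94*0.3978 / 9.81
T = 16.6594 / 9.81 = 1.6982 s

1.6982 s


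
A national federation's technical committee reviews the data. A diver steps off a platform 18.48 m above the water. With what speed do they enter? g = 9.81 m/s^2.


v = sqrt(2 * g * h)
v = sqrt(2 * 9.81 * 18.48)
v = sqrt(362.5776) = 19.0415 m/s

19.0415 m/s


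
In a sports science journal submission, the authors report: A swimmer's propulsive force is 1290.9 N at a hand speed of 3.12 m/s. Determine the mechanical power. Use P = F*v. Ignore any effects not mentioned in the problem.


P = F * v
P = 1290.9 * 3.12
P = 4027.608 W

4027.608 W


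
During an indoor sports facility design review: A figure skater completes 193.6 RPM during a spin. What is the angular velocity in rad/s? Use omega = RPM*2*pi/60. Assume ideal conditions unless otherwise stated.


omega = RPM * 2 * pi / 60
omega = 193.6 * 2 * 3.14159 / 60
omega = 1216.4247 / 60 = 20.2737 rad/s

20.2737 rad/s


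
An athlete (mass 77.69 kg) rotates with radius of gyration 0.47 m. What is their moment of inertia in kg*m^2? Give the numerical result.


I = m * k^2
I = 77.69 * 0.47^2
I = 77.69 * 0.2209 = 17.1617 kg*m^2

17.1617 kg*m^2


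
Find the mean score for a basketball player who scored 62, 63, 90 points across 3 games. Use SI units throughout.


Average = sum / n
Sum = 215
Average = 215 / 3 = 71.6667

71.6667


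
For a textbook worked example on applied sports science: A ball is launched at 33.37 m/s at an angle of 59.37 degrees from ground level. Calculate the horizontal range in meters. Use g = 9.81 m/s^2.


R = v^2 * sin(2*theta) / g
Convert angle to radians: theta = 59.37 deg = 1.0362 rad
sin(2*theta) = sin(2.0724) = 0.8768
R = 33.37^2 * 0.8768 / 9.81
R = 1113.5569 * 0.8768 / 9.81 = 99.5289 m

99.5289 m


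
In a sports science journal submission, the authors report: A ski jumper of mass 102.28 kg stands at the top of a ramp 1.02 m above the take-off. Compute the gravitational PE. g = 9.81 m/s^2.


PE = m * g * h
PE = 102.28 * 9.81 * 1.02
PE = 1003.3668 * 1.02 = 1023.4341 J

1023.4341 J


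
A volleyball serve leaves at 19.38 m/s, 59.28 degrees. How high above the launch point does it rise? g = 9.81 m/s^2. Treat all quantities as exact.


H = (v*sin(theta))^2 / (2*g)
vy = v*sin(theta) = 19.38 * sin(59.28 deg) = 16.6605 m/s
H = vy^2 / (2*g) = 277.5717 / (2*9.81)
H = 277.5717 / 19.62 = 14.1474 m

14.1474 m


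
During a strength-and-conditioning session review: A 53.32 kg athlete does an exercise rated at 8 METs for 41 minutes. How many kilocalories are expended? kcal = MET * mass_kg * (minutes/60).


kcal = MET * mass * time_hr
Convert time: 41 min = 0.6833 hr
kcal = 8 * 53.32 * 0.6833
kcal = 291.4827 kcal

291.4827 kcal


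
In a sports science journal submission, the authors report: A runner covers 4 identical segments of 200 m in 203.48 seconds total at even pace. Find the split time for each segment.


Split time = total_time / n_laps = 203.48 / 4
Split time = 50.87 s per lap

50.87 s


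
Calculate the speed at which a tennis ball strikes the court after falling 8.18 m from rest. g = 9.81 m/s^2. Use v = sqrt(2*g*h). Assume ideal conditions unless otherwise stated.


v = sqrt(2 * g * h)
v = sqrt(2 * 9.81 * 8.18)
v = sqrt(160.4916) = 12.6685 m/s

12.6685 m/s


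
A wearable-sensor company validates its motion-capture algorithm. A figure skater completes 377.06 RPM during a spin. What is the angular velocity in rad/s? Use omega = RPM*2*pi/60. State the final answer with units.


omega = RPM * 2 * pi / 60
omega = 377.06 * 2 * 3.14159 / 60
omega = 2369.1379 / 60 = 39.4856 rad/s

39.4856 rad/s


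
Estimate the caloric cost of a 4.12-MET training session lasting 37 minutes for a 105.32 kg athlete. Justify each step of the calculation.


kcal = MET * mass * time_hr
Convert time: 37 min = 0.6167 hr
kcal = 4.12 * 105.32 * 0.6167
kcal = 267.583 kcal

267.583 kcal


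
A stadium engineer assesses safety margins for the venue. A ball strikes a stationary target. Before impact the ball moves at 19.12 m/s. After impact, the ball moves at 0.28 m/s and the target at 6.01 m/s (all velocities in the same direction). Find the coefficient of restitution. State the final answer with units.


e = (v2_after - v1_after) / (v1_before - v2_before)
Numerator = 6.01 - 0.28 = 5.73
Denominator = 19.12 - 0 = 19.12
e = 5.73 / 19.12 = 0.2997

0.2997


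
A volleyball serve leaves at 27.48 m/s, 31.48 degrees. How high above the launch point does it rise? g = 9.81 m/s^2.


H = (v*sin(theta))^2 / (2*g)
vy = v*sin(theta) = 27.48 * sin(31.48 deg) = 14.3501 m/s
H = vy^2 / (2*g) = 205.9248 / (2*9.81)
H = 205.9248 / 19.62 = 10.4957 m

10.4957 m


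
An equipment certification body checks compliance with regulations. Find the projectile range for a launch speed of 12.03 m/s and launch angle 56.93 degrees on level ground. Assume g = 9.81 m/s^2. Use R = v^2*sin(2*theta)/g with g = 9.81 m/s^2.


R = v^2 * sin(2*theta) / g
Convert angle to radians: theta = 56.93 deg = 0.9936 rad
sin(2*theta) = sin(1.9872) = 0.9145
R = 12.03^2 * 0.9145 / 9.81
R = 144.7209 * 0.9145 / 9.81 = 13.4916 m

13.4916 m


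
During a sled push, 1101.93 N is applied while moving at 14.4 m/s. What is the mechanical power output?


P = F * v
P = 1101.93 * 14.4
P = 15867.792 W

15867.792 W


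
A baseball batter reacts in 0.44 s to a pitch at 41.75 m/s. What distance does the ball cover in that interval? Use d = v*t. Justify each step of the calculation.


d = v * t
d = 41.75 * 0.44
d = 18.37 m

18.37 m


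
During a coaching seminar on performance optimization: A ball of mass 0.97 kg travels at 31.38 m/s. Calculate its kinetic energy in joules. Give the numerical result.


KE = 0.5 * m * v^2
KE = 0.5 * 0.97 * 31.38^2
KE = 0.5 * 0.97 * 984.7044 = 477.5816 J

477.5816 J


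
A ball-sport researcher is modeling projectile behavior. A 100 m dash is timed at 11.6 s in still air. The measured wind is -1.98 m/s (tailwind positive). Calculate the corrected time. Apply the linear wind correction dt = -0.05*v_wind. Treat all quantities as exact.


dt = -0.05 * v_wind = -0.05 * -1.98 = 0.099 s
t_corrected = t_still + dt = 11.6 + (0.099)
t_corrected = 11.699 s

11.699 s


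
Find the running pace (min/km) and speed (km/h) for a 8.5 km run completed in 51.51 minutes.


Pace = time / distance = 51.51 min / 8.5 km = 6.06 min/km
Speed = distance / time_in_hours = 8.5 / 0.8585 hr
Speed = 9.901 km/h

6.06 min/km, 9.901 km/h


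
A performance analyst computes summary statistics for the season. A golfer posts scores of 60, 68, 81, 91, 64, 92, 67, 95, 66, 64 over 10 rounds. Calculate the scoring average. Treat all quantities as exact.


Average = sum / n
Sum = 748
Average = 748 / 10 = 74.8

74.8


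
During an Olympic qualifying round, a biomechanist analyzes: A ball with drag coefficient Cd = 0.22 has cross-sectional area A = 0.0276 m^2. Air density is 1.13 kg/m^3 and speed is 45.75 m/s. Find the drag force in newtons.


Fd = 0.5 * Cd * rho * A * v^2
Fd = 0.5 * 0.22 * 1.13 * 0.0276 * 45.75^2
v^2 = 2093.0625
Fd = 0.5 * 0.22 * 1.13 * 0.0276 * 2093.0625 = 7.1806 N

7.1806 N


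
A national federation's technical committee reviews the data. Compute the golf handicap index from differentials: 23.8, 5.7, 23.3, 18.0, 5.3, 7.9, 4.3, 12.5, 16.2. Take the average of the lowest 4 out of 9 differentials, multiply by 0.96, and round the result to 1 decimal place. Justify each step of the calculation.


All differentials: 23.8, 5.7, 23.3, 18.0, 5.3, 7.9, 4.3, 12.5, 16.2
Sorted: 4.3, 5.3, 5.7, 7.9, 12.5, 16.2, 18.0, 23.3, 23.8
Best 4: 4.3, 5.3, 5.7, 7.9
Average of best = 23.2 / 4 = 5.8
Raw index = 5.8 * 0.96 = 5.568
Handicap index = round(5.568, 1) = 5.6

5.6


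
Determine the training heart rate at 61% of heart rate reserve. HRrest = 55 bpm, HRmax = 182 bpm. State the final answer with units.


Target = HRrest + pct*(HRmax - HRrest)
Heart rate reserve = HRmax - HRrest = 182 - 55 = 127 bpm
Fraction = 61% = 0.61
Target = 55 + 0.61 * 127
Target = 55 + 77.47 = 132.47 bpm

132.47 bpm


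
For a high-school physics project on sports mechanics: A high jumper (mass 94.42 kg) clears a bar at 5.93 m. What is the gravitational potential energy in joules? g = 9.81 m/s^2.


PE = m * g * h
PE = 94.42 * 9.81 * 5.93
PE = 926.2602 * 5.93 = 5492.723 J

5492.723 J


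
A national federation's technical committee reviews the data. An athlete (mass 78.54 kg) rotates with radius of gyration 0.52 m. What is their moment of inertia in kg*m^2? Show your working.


I = m * k^2
I = 78.54 * 0.52^2
I = 78.54 * 0.2704 = 21.2372 kg*m^2

21.2372 kg*m^2


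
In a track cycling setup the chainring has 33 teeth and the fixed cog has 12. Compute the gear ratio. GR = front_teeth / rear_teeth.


GR = front_teeth / rear_teeth
GR = 33 / 12
GR = 2.75

2.75


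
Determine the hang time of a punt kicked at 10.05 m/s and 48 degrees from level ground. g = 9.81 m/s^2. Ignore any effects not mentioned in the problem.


T = 2*v*sin(theta)/g
sin(theta) = sin(48 deg) = 0.7431
T = 2*10.05*0.7431 / 9.81
T = 14.9372 / 9.81 = 1.5227 s

1.5227 s


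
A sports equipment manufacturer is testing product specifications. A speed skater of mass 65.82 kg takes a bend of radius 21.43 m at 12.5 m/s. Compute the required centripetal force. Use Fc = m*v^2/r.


Fc = m * v^2 / r
v^2 = 12.5^2 = 156.25
Fc = 65.82 * 156.25 / 21.43
Fc = 10284.375 / 21.43 = 479.9055 N

479.9055 N


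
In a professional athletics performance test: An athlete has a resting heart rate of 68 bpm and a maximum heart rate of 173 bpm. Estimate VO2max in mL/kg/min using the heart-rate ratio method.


VO2max = 15.3 * HRmax / HRrest
VO2max = 15.3 * 173 / 68
VO2max = 2646.9 / 68 = 38.925 mL/kg/min

38.925 mL/kg/min


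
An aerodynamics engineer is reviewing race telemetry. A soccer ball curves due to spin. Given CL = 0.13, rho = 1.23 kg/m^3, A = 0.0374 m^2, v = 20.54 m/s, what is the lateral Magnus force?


FM = 0.5 * CL * rho * A * v^2
FM = 0.5 * 0.13 * 1.23 * 0.0374 * 20.54^2
v^2 = 421.8916
FM = 0.5 * 0.13 * 1.23 * 0.0374 * 421.8916 = 1.2615 N

1.2615 N


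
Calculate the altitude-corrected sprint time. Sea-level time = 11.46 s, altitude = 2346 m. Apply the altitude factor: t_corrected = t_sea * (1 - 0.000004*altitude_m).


Correction factor = 1 - 0.000004 * 2346 = 0.990616
t_corrected = t_sea * factor = 11.46 * 0.990616
t_corrected = 11.3525 s

11.3525 s


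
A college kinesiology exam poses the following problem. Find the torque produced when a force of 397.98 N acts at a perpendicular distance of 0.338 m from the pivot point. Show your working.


tau = F * d
tau = 397.98 * 0.338
tau = 134.5172 N*m

134.5172 N*m


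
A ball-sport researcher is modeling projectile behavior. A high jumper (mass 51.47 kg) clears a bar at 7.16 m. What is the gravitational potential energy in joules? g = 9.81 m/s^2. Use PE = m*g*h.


PE = m * g * h
PE = 51.47 * 9.81 * 7.16
PE = 504.9207 * 7.16 = 3615.2322 J

3615.2322 J


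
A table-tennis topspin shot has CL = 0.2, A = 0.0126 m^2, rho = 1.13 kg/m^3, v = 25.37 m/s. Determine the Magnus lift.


FM = 0.5 * CL * rho * A * v^2
FM = 0.5 * 0.2 * 1.13 * 0.0126 * 25.37^2
v^2 = 643.6369
FM = 0.5 * 0.2 * 1.13 * 0.0126 * 643.6369 = 0.9164 N

0.9164 N


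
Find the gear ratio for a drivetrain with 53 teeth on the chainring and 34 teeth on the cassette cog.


GR = front_teeth / rear_teeth
GR = 53 / 34
GR = 1.5588

1.5588
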